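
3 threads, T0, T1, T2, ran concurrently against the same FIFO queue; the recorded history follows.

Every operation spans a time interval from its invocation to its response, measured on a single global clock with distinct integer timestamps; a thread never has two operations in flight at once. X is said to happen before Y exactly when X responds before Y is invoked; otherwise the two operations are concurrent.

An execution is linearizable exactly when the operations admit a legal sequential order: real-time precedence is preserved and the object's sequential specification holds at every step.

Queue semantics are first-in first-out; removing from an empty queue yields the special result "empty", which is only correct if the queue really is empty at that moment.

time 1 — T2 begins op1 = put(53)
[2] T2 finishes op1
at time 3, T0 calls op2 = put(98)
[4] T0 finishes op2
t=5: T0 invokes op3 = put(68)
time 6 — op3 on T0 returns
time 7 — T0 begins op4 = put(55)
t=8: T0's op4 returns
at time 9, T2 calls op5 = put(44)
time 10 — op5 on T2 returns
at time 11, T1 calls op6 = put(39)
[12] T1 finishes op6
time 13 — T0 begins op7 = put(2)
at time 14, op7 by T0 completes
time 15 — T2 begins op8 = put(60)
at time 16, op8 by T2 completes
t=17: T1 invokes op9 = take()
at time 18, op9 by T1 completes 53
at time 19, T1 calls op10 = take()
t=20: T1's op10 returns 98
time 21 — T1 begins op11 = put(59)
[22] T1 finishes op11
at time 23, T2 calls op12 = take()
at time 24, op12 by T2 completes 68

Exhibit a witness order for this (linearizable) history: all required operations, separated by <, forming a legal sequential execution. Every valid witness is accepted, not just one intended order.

op1 < op2 < op3 < op4 < op5 < op6 < op7 < op8 < op9 < op10 < op11 < op12

step 1: op1 put(53) — queue <53>
step 2: op2 put(98) — queue <53,98>
step 3: op3 put(68) — queue <53,98,68>
step 4: op4 put(55) — queue <53,98,68,55>
step 5: op5 put(44) — queue <53,98,68,55,44>
step 6: op6 put(39) — queue <53,98,68,55,44,39>
step 7: op7 put(2) — queue <53,98,68,55,44,39,2>
step 8: op8 put(60) — queue <53,98,68,55,44,39,2,60>
step 9: op9 take() → 53 — queue <98,68,55,44,39,2,60>
step 10: op10 take() → 98 — queue <68,55,44,39,2,60>
step 11: op11 put(59) — queue <68,55,44,39,2,60,59>
step 12: op12 take() → 68 — queue <55,44,39,2,60,59>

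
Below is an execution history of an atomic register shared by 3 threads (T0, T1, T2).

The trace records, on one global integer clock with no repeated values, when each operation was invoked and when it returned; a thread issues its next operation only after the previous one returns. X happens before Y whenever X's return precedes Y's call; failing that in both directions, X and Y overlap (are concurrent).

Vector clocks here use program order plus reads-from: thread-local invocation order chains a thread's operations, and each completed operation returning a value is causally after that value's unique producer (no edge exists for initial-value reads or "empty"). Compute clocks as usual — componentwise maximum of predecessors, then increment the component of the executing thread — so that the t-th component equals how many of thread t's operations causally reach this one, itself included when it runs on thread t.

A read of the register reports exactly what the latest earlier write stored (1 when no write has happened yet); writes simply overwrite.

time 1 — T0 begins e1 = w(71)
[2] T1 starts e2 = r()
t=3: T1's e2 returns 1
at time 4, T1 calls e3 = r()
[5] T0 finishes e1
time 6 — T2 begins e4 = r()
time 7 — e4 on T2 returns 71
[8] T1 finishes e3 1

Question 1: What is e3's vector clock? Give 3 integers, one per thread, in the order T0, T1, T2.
invoked at 2, e2 has no predecessors; its own T1 bump gives (0, 1, 0)
invoked at 1, e1 has no predecessors; its own T0 bump gives (1, 0, 0)
VC(e3, invoked at 4): max of VC(e2)=(0, 1, 0), then +1 on thread T1 → (0, 2, 0)
VC(e4, invoked at 6): max of VC(e1)=(1, 0, 0), then +1 on thread T2 → (1, 0, 1)
target: VC(e3) = (0, 2, 0)

(0, 2, 0)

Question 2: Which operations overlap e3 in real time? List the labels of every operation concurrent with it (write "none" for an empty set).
overlap test against e3 [4,8]: concurrent iff the interval meets 4..8
e1 [1,5]: concurrent
e2 [2,3]: before
e4 [6,7]: concurrent

e1, e4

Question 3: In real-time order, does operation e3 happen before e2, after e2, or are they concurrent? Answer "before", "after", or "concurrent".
e3 spans [4,8], e2 spans [2,3]
resp(e2)=3 < inv(e3)=4

after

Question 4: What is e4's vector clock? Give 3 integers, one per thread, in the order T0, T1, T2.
VC(e2, invoked at 2): no causal predecessors; +1 on T1 → (0, 1, 0)
VC(e1, invoked at 1): no causal predecessors; +1 on T0 → (1, 0, 0)
from VC(e2)=(0, 1, 0), e3 (invoked 4) maxes components and bumps T1 → (0, 2, 0)
from VC(e1)=(1, 0, 0), e4 (invoked 6) maxes components and bumps T2 → (1, 0, 1)
target: VC(e4) = (1, 0, 1)

(1, 0, 1)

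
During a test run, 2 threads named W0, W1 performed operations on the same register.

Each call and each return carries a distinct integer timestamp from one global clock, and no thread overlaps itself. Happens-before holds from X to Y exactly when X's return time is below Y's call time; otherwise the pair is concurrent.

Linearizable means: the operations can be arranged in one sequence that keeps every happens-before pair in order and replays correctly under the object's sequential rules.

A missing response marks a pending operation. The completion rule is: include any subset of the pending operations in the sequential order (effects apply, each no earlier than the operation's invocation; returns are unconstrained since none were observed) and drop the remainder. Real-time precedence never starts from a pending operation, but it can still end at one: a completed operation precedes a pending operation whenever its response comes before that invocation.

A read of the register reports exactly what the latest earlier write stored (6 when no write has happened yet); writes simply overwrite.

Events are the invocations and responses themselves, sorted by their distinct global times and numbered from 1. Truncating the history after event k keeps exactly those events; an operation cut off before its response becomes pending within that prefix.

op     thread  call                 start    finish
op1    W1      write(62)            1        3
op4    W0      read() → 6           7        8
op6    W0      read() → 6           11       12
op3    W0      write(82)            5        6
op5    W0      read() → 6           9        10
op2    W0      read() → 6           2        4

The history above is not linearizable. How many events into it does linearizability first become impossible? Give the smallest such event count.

events 1..7 are linearizable, e.g. via op2, op1, op3:
step 1: op2 read() → 6 — value 6
step 2: op1 write(62) — value 62
step 3: op3 write(82) — value 82
once event 8 joins (op4's response, time 8), exhaustive search finds no witness
one such order, op1, op2, op3, op4, breaks at step 2 where op2 read() → 6 is illegal
one such order, op2, op1, op3, op4, breaks at step 4 where op4 read() → 6 is illegal

8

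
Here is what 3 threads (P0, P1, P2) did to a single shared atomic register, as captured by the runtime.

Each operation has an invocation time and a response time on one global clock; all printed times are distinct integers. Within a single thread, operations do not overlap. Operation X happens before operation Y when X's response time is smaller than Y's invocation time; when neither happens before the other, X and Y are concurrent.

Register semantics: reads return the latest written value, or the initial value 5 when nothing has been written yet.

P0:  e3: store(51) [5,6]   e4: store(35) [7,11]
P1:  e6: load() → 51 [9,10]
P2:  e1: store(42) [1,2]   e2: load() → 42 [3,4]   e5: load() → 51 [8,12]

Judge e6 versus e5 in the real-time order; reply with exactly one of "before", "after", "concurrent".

e6 spans [9,10], e5 spans [8,12]
the intervals overlap in both directions

concurrent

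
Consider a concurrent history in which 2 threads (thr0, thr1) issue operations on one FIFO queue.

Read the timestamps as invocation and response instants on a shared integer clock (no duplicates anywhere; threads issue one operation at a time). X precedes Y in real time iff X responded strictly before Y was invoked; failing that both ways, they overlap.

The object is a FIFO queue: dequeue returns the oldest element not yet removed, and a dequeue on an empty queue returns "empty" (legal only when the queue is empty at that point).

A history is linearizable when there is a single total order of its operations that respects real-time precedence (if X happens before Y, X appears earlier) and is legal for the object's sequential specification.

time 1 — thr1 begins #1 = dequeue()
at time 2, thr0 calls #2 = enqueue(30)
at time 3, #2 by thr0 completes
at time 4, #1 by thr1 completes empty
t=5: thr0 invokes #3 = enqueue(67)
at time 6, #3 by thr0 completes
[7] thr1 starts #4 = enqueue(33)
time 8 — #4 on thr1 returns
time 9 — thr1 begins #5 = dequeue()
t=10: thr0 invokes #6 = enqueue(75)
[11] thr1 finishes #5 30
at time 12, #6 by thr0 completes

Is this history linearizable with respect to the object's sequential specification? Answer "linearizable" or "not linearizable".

witness order: #1, #2, #3, #4, #5, #6
after step 1 (#1 dequeue() → empty): queue <>
after step 2 (#2 enqueue(30)): queue <30>
after step 3 (#3 enqueue(67)): queue <30,67>
after step 4 (#4 enqueue(33)): queue <30,67,33>
after step 5 (#5 dequeue() → 30): queue <67,33>
after step 6 (#6 enqueue(75)): queue <67,33,75>

linearizable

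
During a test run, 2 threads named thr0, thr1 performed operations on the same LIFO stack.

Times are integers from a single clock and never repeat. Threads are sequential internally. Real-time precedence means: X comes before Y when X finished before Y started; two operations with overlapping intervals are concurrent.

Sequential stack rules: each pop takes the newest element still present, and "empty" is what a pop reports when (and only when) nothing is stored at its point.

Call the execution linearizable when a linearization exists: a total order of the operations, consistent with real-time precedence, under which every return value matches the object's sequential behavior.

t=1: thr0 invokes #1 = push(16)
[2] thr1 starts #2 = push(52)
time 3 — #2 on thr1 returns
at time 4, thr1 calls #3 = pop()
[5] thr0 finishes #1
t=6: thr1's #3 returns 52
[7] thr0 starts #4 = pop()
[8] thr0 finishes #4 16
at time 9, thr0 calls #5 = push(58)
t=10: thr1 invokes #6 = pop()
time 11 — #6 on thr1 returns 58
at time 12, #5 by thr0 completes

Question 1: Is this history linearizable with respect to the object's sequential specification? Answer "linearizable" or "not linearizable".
linearizable

witness order: #1, #2, #3, #4, #5, #6
1. #1 push(16), leaving stack <16>
2. #2 push(52), leaving stack <16,52>
3. #3 pop() → 52, leaving stack <16>
4. #4 pop() → 16, leaving stack <>
5. #5 push(58), leaving stack <58>
6. #6 pop() → 58, leaving stack <>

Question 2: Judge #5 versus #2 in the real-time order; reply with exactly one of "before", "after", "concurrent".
after

#5 spans [9,12], #2 spans [2,3]
resp(#2)=3 < inv(#5)=9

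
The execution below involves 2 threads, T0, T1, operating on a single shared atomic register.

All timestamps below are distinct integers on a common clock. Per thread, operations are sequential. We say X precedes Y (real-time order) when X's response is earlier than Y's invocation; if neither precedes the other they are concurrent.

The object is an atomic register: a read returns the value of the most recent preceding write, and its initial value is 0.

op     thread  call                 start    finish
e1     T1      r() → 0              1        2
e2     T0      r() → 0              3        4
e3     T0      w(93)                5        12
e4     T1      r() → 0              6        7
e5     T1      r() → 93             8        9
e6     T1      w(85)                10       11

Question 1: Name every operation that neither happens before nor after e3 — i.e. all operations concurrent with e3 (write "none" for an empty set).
e4, e5, e6

e3 spans [5,12]; an op avoiding the whole window 5..12 is ordered, any other is concurrent
e1 [1,2]: before
e2 [3,4]: before
e4 [6,7]: concurrent
e5 [8,9]: concurrent
e6 [10,11]: concurrent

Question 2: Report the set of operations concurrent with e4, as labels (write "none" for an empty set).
e3

overlap test against e4 [6,7]: concurrent iff the interval meets 6..7
e1 [1,2]: before
e2 [3,4]: before
e3 [5,12]: concurrent
e5 [8,9]: after
e6 [10,11]: after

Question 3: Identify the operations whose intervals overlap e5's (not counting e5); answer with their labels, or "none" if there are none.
e3

e5 runs from 8 to 9; window-overlapping ops are concurrent
e1 [1,2]: before
e2 [3,4]: before
e3 [5,12]: concurrent
e4 [6,7]: before
e6 [10,11]: after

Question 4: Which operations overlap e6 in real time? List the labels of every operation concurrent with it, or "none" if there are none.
e3

concurrent with e6 ([10,11]): every op whose interval crosses 10..11
e1 [1,2]: before
e2 [3,4]: before
e3 [5,12]: concurrent
e4 [6,7]: before
e5 [8,9]: before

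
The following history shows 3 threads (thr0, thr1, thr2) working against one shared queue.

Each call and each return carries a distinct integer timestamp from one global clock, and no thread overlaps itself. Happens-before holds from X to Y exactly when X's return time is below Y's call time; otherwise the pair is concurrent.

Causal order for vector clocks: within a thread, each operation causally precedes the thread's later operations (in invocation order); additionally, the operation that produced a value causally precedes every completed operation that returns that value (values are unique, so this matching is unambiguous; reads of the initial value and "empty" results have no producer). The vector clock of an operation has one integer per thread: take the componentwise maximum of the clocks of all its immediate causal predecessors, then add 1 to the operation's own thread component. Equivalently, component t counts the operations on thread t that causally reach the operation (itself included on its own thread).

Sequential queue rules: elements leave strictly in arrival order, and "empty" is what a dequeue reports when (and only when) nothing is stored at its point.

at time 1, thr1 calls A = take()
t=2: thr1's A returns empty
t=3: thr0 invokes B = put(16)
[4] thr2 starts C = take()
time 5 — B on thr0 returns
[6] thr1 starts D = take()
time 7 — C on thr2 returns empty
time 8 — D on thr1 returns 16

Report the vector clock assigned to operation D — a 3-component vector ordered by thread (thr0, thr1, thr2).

(1, 2, 0)

C, invoked 4, has no incoming edges; only thr2's bump applies → (0, 0, 1)
A, invoked 1, has no incoming edges; only thr1's bump applies → (0, 1, 0)
B, invoked 3, has no incoming edges; only thr0's bump applies → (1, 0, 0)
from VC(A)=(0, 1, 0), VC(B)=(1, 0, 0), D (invoked 6) maxes components and bumps thr1 → (1, 2, 0)
target: VC(D) = (1, 2, 0)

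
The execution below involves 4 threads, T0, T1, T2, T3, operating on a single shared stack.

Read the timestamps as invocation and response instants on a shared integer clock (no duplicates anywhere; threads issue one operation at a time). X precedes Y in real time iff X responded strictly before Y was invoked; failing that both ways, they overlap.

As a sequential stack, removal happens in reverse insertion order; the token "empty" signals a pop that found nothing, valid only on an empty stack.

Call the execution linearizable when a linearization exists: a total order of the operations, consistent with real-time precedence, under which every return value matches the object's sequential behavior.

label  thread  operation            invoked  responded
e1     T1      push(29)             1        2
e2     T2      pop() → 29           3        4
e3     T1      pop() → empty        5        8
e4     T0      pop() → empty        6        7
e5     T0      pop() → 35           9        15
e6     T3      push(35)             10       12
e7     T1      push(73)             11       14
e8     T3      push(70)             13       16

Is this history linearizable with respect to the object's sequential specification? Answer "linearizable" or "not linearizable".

linearizable

one valid linearization: e1, e2, e3, e4, e6, e5, e7, e8
step 1: e1 push(29) — stack <29>
step 2: e2 pop() → 29 — stack <>
step 3: e3 pop() → empty — stack <>
step 4: e4 pop() → empty — stack <>
step 5: e6 push(35) — stack <35>
step 6: e5 pop() → 35 — stack <>
step 7: e7 push(73) — stack <73>
step 8: e8 push(70) — stack <73,70>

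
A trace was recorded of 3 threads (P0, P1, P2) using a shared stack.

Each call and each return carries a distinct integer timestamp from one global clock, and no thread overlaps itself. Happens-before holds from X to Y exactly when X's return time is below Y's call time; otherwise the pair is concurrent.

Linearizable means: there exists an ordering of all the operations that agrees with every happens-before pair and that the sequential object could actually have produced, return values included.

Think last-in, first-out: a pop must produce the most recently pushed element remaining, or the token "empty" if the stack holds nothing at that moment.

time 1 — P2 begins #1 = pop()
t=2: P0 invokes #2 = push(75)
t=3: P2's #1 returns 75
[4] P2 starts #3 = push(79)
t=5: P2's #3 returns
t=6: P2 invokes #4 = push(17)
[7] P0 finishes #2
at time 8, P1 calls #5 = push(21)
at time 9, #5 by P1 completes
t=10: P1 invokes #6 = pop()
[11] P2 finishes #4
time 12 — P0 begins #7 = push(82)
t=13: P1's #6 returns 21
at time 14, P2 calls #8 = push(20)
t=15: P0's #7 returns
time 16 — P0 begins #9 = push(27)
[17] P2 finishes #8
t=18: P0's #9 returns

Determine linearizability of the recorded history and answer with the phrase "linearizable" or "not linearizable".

one valid linearization: #2, #1, #3, #4, #5, #6, #7, #8, #9
step 1: #2 push(75) — stack <75>
step 2: #1 pop() → 75 — stack <>
step 3: #3 push(79) — stack <79>
step 4: #4 push(17) — stack <79,17>
step 5: #5 push(21) — stack <79,17,21>
step 6: #6 pop() → 21 — stack <79,17>
step 7: #7 push(82) — stack <79,17,82>
step 8: #8 push(20) — stack <79,17,82,20>
step 9: #9 push(27) — stack <79,17,82,20,27>

linearizable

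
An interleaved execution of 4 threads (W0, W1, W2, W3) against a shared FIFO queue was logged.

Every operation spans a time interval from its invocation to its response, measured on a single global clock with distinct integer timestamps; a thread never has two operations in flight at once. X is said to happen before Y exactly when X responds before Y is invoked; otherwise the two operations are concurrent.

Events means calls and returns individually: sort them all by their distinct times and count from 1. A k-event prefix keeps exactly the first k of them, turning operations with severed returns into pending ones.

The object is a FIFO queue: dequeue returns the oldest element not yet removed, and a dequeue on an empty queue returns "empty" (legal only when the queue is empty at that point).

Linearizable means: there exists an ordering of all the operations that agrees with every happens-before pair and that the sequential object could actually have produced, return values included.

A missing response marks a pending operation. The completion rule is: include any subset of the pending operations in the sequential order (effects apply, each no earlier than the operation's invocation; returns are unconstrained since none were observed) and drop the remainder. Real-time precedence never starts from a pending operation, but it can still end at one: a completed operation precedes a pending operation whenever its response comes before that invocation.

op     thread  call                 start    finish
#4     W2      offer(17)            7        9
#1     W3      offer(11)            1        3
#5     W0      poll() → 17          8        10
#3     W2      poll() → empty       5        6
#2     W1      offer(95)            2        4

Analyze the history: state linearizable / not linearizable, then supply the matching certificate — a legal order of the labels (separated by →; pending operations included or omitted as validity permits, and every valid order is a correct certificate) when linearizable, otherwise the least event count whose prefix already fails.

events 1..5 are fine; event 6 — the response of #3 at time 6 — makes the prefix non-linearizable
checked exhaustively: 2 real-time-consistent orders of 3 completed operations, zero legal FIFO queue replays
one such order, #1, #2, #3, breaks at step 3 where #3 poll() → empty is illegal
one such order, #2, #1, #3, breaks at step 3 where #3 poll() → empty is illegal

not linearizable — minimal violating prefix: 6 events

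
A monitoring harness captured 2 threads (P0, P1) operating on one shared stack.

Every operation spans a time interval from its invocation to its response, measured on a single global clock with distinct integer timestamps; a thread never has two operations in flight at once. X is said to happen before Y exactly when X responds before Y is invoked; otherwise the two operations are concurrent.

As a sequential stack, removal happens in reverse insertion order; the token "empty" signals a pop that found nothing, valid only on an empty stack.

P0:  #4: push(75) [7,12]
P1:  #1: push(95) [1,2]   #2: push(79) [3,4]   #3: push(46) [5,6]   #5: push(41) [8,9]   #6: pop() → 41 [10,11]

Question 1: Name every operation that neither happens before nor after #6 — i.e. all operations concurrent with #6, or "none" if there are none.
Answer: #4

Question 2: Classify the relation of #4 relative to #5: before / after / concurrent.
Answer: concurrent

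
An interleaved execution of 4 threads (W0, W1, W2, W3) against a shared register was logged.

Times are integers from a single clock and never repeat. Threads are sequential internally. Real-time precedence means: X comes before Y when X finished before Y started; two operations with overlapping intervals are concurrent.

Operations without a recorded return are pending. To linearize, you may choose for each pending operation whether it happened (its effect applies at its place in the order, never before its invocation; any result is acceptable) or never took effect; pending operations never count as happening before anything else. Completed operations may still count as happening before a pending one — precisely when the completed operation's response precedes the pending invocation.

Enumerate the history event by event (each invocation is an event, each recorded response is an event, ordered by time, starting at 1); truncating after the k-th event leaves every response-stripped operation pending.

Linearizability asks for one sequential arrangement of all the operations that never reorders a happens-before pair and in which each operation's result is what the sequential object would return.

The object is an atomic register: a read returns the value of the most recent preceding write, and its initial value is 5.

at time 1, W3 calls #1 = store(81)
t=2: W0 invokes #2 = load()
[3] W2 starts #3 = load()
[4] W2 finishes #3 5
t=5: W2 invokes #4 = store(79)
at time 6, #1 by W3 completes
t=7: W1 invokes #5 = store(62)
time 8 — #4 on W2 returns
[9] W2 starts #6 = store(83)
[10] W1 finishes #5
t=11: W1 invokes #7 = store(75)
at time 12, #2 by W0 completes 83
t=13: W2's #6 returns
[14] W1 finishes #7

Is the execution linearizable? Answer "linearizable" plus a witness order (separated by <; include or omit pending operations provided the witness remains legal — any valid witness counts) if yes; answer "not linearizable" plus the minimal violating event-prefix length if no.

linearizable — witness: #3 < #1 < #4 < #5 < #6 < #2 < #7

1. #3 load() → 5, leaving value 5
2. #1 store(81), leaving value 81
3. #4 store(79), leaving value 79
4. #5 store(62), leaving value 62
5. #6 store(83), leaving value 83
6. #2 load() → 83, leaving value 83
7. #7 store(75), leaving value 75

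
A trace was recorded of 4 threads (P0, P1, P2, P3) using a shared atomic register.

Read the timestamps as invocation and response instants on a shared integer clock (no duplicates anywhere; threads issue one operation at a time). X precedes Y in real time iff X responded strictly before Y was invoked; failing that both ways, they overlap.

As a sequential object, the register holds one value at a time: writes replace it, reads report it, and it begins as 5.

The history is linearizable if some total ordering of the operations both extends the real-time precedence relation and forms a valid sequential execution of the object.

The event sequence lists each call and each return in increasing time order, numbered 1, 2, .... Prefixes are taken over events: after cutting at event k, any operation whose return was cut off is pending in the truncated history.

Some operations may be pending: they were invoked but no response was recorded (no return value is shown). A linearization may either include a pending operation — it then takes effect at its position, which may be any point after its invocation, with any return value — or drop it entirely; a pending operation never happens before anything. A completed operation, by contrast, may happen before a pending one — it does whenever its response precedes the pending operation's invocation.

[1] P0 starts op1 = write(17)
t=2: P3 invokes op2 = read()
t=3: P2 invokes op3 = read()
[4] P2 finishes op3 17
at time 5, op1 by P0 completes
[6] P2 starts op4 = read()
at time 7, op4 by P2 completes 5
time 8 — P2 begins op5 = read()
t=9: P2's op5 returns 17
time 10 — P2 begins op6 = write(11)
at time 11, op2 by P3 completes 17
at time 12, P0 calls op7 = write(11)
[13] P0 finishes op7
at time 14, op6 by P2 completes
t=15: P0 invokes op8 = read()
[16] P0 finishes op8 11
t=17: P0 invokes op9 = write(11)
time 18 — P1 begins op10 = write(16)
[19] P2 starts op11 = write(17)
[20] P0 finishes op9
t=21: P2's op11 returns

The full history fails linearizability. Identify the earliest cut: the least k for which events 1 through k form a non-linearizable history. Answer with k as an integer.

events 1..6 are linearizable, e.g. via op1, op2, op3:
after step 1 (op1 write(17)): value 17
after step 2 (op2 read() (pending, included)): value 17
after step 3 (op3 read() → 17): value 17
with event 7 included (op4 responding at time 7), all real-time-consistent orders fail
every completion of the 1 pending operation (op2) was checked; none linearizes
sample order op1, op3, op4 (pending dropped) stalls at step 3 — op4 read() → 5 has no legal effect
sample order op3, op1, op4 (pending dropped) stalls at step 1 — op3 read() → 17 has no legal effect

7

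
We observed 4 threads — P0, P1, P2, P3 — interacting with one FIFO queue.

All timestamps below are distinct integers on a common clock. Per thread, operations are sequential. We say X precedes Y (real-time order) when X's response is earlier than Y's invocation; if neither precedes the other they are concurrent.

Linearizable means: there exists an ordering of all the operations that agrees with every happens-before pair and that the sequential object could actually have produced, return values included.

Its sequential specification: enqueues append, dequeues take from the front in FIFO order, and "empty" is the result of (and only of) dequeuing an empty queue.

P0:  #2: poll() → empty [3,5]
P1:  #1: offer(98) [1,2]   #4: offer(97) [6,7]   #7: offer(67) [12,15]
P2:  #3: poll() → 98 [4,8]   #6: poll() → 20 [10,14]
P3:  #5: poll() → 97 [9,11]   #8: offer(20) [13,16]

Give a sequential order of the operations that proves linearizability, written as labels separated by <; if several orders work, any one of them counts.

#1 < #3 < #2 < #4 < #5 < #8 < #6 < #7

after step 1 (#1 offer(98)): queue <98>
after step 2 (#3 poll() → 98): queue <>
after step 3 (#2 poll() → empty): queue <>
after step 4 (#4 offer(97)): queue <97>
after step 5 (#5 poll() → 97): queue <>
after step 6 (#8 offer(20)): queue <20>
after step 7 (#6 poll() → 20): queue <>
after step 8 (#7 offer(67)): queue <67>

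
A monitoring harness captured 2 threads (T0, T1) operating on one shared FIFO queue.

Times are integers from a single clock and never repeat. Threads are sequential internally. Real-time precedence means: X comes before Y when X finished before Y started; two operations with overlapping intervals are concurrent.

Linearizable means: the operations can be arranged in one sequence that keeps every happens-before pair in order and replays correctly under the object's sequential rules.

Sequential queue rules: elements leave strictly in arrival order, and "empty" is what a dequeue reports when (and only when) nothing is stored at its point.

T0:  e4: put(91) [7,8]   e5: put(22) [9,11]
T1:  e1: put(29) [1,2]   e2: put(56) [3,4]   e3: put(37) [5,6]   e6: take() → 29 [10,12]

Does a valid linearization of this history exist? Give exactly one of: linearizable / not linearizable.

a witness: e1, e2, e3, e4, e5, e6
after step 1 (e1 put(29)): queue <29>
after step 2 (e2 put(56)): queue <29,56>
after step 3 (e3 put(37)): queue <29,56,37>
after step 4 (e4 put(91)): queue <29,56,37,91>
after step 5 (e5 put(22)): queue <29,56,37,91,22>
after step 6 (e6 take() → 29): queue <56,37,91,22>

linearizable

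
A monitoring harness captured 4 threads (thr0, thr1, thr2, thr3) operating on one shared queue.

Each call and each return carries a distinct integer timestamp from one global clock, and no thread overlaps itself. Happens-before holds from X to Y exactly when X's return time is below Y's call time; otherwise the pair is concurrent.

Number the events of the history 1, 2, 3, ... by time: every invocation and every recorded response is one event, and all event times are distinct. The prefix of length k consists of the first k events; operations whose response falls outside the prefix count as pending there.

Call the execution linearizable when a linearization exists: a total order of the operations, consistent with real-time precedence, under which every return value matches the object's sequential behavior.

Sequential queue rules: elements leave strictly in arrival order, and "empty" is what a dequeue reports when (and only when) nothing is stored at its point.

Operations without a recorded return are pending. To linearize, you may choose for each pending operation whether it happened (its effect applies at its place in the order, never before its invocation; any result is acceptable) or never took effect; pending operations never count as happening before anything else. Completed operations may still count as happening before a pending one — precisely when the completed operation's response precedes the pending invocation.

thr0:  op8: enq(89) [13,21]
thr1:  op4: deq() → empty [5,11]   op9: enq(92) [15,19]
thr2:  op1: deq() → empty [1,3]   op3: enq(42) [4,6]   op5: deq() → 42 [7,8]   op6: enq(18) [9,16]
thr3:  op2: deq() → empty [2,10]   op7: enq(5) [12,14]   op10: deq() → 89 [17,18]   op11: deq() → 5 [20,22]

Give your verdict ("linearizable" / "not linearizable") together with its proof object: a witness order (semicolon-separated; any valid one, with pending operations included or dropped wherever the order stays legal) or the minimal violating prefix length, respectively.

linearizable — witness: op1; op2; op3; op5; op4; op8; op7; op6; op9; op10; op11

after step 1 (op1 deq() → empty): queue <>
after step 2 (op2 deq() → empty): queue <>
after step 3 (op3 enq(42)): queue <42>
after step 4 (op5 deq() → 42): queue <>
after step 5 (op4 deq() → empty): queue <>
after step 6 (op8 enq(89)): queue <89>
after step 7 (op7 enq(5)): queue <89,5>
after step 8 (op6 enq(18)): queue <89,5,18>
after step 9 (op9 enq(92)): queue <89,5,18,92>
after step 10 (op10 deq() → 89): queue <5,18,92>
after step 11 (op11 deq() → 5): queue <18,92>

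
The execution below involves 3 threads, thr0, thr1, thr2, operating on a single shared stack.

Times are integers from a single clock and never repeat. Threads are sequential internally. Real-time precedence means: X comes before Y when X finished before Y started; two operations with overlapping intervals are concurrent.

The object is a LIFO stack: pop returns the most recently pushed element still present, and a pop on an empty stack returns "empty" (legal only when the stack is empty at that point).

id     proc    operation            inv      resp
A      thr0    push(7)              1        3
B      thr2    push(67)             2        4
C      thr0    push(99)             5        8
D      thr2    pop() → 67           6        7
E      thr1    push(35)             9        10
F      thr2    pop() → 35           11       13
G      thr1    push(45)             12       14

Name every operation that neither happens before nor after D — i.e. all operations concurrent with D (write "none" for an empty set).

D spans [6,7]: anything still running between times 6 and 7 counts as concurrent
A [1,3]: before
B [2,4]: before
C [5,8]: concurrent
E [9,10]: after
F [11,13]: after
G [12,14]: after

C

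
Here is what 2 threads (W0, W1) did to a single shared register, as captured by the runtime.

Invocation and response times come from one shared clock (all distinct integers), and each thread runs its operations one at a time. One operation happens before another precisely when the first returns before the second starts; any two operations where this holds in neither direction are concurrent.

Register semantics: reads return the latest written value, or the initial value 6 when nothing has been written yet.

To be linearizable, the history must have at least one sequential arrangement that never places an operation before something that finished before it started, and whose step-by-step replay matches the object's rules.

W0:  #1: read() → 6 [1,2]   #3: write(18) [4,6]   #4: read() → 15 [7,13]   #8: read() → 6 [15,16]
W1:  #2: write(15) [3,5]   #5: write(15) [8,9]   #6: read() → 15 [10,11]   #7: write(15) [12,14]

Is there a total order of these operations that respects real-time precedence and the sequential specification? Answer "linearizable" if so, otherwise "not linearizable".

prefix check: 1..15 passes, 1..16 fails once #8's time-16 response joins
no legal order exists: 8 real-time-consistent candidates over 8 completed register operations, all rejected
for example #1, #2, #3, #4, #5, #6, #7, #8 fails at step 4: #4 read() → 15 is not legal there
for example #1, #2, #3, #5, #4, #6, #7, #8 fails at step 8: #8 read() → 6 is not legal there

not linearizable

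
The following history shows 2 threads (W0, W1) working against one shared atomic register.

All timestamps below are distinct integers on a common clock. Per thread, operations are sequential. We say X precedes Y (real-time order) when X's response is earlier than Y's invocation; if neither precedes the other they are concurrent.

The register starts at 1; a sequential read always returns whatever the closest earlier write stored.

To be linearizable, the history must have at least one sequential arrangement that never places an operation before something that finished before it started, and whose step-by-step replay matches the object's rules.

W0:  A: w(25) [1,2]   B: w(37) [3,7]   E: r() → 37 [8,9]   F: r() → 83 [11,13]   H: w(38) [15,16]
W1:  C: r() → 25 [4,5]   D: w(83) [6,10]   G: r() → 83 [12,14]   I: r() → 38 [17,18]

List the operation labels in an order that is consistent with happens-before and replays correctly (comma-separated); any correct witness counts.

1. A w(25), leaving value 25
2. C r() → 25, leaving value 25
3. B w(37), leaving value 37
4. E r() → 37, leaving value 37
5. D w(83), leaving value 83
6. F r() → 83, leaving value 83
7. G r() → 83, leaving value 83
8. H w(38), leaving value 38
9. I r() → 38, leaving value 38

A, C, B, E, D, F, G, H, I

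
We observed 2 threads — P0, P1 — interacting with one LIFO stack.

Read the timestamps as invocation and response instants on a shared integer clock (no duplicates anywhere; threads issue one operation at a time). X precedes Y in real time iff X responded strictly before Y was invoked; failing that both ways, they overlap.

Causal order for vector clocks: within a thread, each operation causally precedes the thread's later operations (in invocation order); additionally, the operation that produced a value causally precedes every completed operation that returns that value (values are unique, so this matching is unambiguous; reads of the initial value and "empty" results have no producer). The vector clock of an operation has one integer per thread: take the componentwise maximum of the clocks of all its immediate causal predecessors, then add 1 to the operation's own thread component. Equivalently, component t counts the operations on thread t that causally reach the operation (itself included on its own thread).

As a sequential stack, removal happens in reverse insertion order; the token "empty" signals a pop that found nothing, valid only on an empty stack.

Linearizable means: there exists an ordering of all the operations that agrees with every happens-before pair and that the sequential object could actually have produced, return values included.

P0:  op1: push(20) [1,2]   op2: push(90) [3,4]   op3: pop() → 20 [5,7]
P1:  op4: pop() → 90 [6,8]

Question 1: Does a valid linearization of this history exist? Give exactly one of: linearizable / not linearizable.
one valid linearization: op1, op2, op4, op3
1. op1 push(20), leaving stack <20>
2. op2 push(90), leaving stack <20,90>
3. op4 pop() → 90, leaving stack <20>
4. op3 pop() → 20, leaving stack <>

linearizable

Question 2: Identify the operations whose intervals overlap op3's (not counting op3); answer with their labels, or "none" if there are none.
Answer: op4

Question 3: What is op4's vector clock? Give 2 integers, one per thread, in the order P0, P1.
Answer: (2, 1)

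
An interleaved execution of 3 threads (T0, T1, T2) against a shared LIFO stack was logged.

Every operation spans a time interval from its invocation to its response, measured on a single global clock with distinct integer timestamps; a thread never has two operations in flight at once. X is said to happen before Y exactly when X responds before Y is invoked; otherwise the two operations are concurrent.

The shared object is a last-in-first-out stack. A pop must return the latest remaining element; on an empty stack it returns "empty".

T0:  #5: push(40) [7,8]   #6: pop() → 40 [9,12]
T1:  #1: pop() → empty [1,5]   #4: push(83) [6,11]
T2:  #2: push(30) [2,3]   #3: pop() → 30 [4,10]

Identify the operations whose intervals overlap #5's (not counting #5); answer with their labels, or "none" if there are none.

#5 spans [7,8]: anything still running between times 7 and 8 counts as concurrent
#1 [1,5]: before
#2 [2,3]: before
#3 [4,10]: concurrent
#4 [6,11]: concurrent
#6 [9,12]: after

#3, #4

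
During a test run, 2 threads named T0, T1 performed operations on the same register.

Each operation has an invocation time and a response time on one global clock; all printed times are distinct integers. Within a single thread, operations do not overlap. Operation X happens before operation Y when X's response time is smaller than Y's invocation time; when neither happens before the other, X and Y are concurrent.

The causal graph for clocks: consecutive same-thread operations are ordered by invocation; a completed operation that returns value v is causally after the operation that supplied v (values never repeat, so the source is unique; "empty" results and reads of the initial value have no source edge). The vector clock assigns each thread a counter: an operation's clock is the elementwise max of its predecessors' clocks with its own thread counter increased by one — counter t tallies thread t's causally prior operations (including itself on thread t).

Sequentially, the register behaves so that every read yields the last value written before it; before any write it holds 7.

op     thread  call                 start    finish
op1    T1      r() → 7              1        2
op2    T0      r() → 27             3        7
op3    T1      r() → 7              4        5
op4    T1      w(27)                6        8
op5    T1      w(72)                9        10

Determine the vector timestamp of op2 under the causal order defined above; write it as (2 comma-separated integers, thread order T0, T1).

VC(op1, invoked at 1): no causal predecessors; +1 on T1 → (0, 1)
from VC(op1)=(0, 1), op3 (invoked 4) maxes components and bumps T1 → (0, 2)
from VC(op3)=(0, 2), op4 (invoked 6) maxes components and bumps T1 → (0, 3)
from VC(op4)=(0, 3), op5 (invoked 9) maxes components and bumps T1 → (0, 4)
from VC(op4)=(0, 3), op2 (invoked 3) maxes components and bumps T0 → (1, 3)
target: VC(op2) = (1, 3)

(1, 3)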